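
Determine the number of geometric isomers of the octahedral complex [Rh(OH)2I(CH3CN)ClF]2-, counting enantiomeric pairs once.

9

Placing the ligands in turn and identifying arrangements related by rotation or reflection leaves 9 distinct geometric isomers.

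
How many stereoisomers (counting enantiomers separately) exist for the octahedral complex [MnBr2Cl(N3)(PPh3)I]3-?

Systematic enumeration (placing each ligand type in turn and discarding arrangements equivalent by rotation or reflection) gives 9 geometric isomers.
Of these, 6 lack any improper symmetry element and so occur as enantiomeric pairs, giving 9 + 6 = 15 stereoisomers in total.

15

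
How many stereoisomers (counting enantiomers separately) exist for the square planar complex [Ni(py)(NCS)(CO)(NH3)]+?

3

Systematic placement gives 3 geometric isomers: (CO/NH3 trans, NCS/py trans); (CO/py trans, NCS/NH3 trans); (CO/NCS trans, NH3/py trans).
Each arrangement has an internal mirror plane or centre of symmetry, so none is chiral.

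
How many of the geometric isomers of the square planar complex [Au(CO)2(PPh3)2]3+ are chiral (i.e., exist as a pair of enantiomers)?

0

In a square planar complex each vertex has one trans partner and two cis neighbours.
There are 2 geometric isomers: CO cis; CO trans.
Each arrangement has an internal mirror plane or centre of symmetry, so none is chiral.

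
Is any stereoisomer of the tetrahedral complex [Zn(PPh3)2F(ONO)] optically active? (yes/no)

All four vertices of a tetrahedron are equivalent and mutually adjacent, so cis/trans isomerism cannot arise.
Only one geometric arrangement is possible.

no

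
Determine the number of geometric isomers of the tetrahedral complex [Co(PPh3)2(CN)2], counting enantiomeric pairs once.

All four vertices of a tetrahedron are equivalent and mutually adjacent, so cis/trans isomerism cannot arise.
Only one geometric arrangement is possible.

1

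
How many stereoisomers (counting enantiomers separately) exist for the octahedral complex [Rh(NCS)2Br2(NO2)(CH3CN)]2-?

8

In an octahedral complex each vertex has one trans partner and four cis neighbours.
The distinct arrangements are (6 in all): NCS cis, Br trans; NCS trans, Br trans; NCS cis, Br cis (3 arrangements, 2 chiral); NCS trans, Br cis.
Of these, 2 lack any improper symmetry element and so occur as enantiomeric pairs, giving 6 + 2 = 8 stereoisomers in total.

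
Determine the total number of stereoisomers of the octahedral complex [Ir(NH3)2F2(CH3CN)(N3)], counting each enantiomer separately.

8

An octahedron has six vertices in three trans pairs; every non-trans pair is cis.
Working through the distinct placements yields 6 geometric isomers: NH3 trans, F cis; NH3 cis, F cis (3 arrangements, 2 chiral); NH3 trans, F trans; NH3 cis, F trans.
Of these, 2 lack any improper symmetry element and so occur as enantiomeric pairs, giving 6 + 2 = 8 stereoisomers in total.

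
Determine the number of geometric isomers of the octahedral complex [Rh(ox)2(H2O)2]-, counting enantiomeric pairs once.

2

The six octahedral sites form three mutually perpendicular trans pairs.
Each ox is bidentate and must span two cis positions.
There are 2 geometric isomers: H2O trans; H2O cis (chiral).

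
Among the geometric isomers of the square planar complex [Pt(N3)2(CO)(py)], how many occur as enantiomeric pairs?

A square has two trans pairs of vertices; adjacent vertices are cis.
The distinct arrangements are (2 in all): N3 cis; N3 trans.
Each arrangement has an internal mirror plane or centre of symmetry, so none is chiral.

0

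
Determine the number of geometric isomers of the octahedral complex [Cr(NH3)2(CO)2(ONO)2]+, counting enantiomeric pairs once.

In an octahedral complex each vertex has one trans partner and four cis neighbours.
There are 5 geometric isomers: NH3 trans, CO trans, ONO trans; NH3 cis, CO trans, ONO cis; NH3 cis, CO cis, ONO trans; NH3 cis, CO cis, ONO cis (chiral); NH3 trans, CO cis, ONO cis.

5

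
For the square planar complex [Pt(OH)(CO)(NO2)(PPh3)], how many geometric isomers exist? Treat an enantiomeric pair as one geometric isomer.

3

A square has two trans pairs of vertices; adjacent vertices are cis.
Systematic placement gives 3 geometric isomers: (CO/OH trans, NO2/PPh3 trans); (CO/PPh3 trans, NO2/OH trans); (CO/NO2 trans, OH/PPh3 trans).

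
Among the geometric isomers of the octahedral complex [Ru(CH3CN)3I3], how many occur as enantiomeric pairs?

0

An octahedron has six vertices in three trans pairs; every non-trans pair is cis.
The distinct arrangements are (2 in all): CH3CN mer; CH3CN fac.
Each arrangement has an internal mirror plane or centre of symmetry, so none is chiral.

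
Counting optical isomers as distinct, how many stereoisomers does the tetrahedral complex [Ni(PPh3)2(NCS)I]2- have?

1

Only one geometric arrangement is possible.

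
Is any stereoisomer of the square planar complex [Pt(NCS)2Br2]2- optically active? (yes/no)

In a square planar complex each vertex has one trans partner and two cis neighbours.
Working through the distinct placements yields 2 geometric isomers: NCS cis; NCS trans.
Each arrangement has an internal mirror plane or centre of symmetry, so none is chiral.

no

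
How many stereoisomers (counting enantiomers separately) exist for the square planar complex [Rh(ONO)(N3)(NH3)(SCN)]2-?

3

In a square planar complex each vertex has one trans partner and two cis neighbours.
There are 3 geometric isomers: (N3/ONO trans, NH3/SCN trans); (N3/SCN trans, NH3/ONO trans); (N3/NH3 trans, ONO/SCN trans).
Each arrangement has an internal mirror plane or centre of symmetry, so none is chiral.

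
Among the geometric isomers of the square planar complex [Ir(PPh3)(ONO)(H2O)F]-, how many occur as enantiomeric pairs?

A square has two trans pairs of vertices; adjacent vertices are cis.
Working through the distinct placements yields 3 geometric isomers: (F/ONO trans, H2O/PPh3 trans); (F/PPh3 trans, H2O/ONO trans); (F/H2O trans, ONO/PPh3 trans).
Each arrangement has an internal mirror plane or centre of symmetry, so none is chiral.

0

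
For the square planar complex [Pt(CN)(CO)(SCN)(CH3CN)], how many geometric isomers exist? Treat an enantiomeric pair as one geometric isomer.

The distinct arrangements are (3 in all): (CH3CN/CO trans, CN/SCN trans); (CH3CN/SCN trans, CN/CO trans); (CH3CN/CN trans, CO/SCN trans).

3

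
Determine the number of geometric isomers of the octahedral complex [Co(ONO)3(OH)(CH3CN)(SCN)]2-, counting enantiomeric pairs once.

An octahedron has six vertices in three trans pairs; every non-trans pair is cis.
Systematic placement gives 4 geometric isomers: ONO mer (3 arrangements); ONO fac (chiral).

4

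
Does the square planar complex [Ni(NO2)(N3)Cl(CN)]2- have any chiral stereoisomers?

no

A square has two trans pairs of vertices; adjacent vertices are cis.
There are 3 geometric isomers: (CN/N3 trans, Cl/NO2 trans); (CN/NO2 trans, Cl/N3 trans); (CN/Cl trans, N3/NO2 trans).
Each arrangement has an internal mirror plane or centre of symmetry, so none is chiral.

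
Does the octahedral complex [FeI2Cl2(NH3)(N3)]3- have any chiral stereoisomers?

An octahedron has six vertices in three trans pairs; every non-trans pair is cis.
There are 6 geometric isomers: I trans, Cl trans; I cis, Cl trans; I cis, Cl cis (3 arrangements, 2 chiral); I trans, Cl cis.
Of these, 2 lack any improper symmetry element and so occur as enantiomeric pairs, giving 6 + 2 = 8 stereoisomers in total.

yes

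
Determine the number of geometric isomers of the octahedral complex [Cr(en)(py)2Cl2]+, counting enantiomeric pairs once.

In an octahedral complex each vertex has one trans partner and four cis neighbours.
Each en is bidentate and must span two cis positions.
Working through the distinct placements yields 3 geometric isomers: py cis, Cl trans; py trans, Cl cis; py cis, Cl cis (chiral).

3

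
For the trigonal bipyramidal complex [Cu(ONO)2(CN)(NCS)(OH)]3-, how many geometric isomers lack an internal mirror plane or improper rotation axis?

In a trigonal bipyramid the two axial positions differ from the three equatorial ones.
Placing the ligands in turn and identifying arrangements related by rotation or reflection leaves 7 distinct geometric isomers.
Of these, 3 lack any improper symmetry element and so occur as enantiomeric pairs, giving 7 + 3 = 10 stereoisomers in total.

3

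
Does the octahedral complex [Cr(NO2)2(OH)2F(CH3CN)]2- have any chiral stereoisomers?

In an octahedral complex each vertex has one trans partner and four cis neighbours.
Systematic placement gives 6 geometric isomers: NO2 trans, OH trans; NO2 cis, OH cis (3 arrangements, 2 chiral); NO2 cis, OH trans; NO2 trans, OH cis.
Of these, 2 lack any improper symmetry element and so occur as enantiomeric pairs, giving 6 + 2 = 8 stereoisomers in total.

yes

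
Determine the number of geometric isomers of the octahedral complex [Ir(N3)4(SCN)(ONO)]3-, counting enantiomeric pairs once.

An octahedron has six vertices in three trans pairs; every non-trans pair is cis.
Systematic placement gives 2 geometric isomers: SCN and ONO mutually trans; SCN and ONO mutually cis.

2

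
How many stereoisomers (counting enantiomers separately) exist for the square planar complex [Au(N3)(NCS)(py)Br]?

3

A square has two trans pairs of vertices; adjacent vertices are cis.
Systematic placement gives 3 geometric isomers: (Br/NCS trans, N3/py trans); (Br/py trans, N3/NCS trans); (Br/N3 trans, NCS/py trans).
Each arrangement has an internal mirror plane or centre of symmetry, so none is chiral.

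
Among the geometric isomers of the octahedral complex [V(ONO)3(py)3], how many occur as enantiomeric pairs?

0

Working through the distinct placements yields 2 geometric isomers: ONO mer; ONO fac.
Each arrangement has an internal mirror plane or centre of symmetry, so none is chiral.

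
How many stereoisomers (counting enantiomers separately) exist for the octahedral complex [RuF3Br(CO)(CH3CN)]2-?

An octahedron has six vertices in three trans pairs; every non-trans pair is cis.
Systematic placement gives 4 geometric isomers: F mer (3 arrangements); F fac (chiral).
One of these lacks any improper symmetry element and so occurs as an enantiomeric pair, giving 4 + 1 = 5 stereoisomers in total.

5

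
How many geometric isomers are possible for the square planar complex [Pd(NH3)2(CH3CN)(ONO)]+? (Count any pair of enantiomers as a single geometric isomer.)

2

A square has two trans pairs of vertices; adjacent vertices are cis.
There are 2 geometric isomers: NH3 cis; NH3 trans.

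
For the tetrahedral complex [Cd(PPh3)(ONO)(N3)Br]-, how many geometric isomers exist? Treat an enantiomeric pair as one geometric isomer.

All four vertices of a tetrahedron are equivalent and mutually adjacent, so cis/trans isomerism cannot arise.
Only one geometric arrangement is possible; it has no improper symmetry element, so it exists as a pair of enantiomers (2 stereoisomers).

1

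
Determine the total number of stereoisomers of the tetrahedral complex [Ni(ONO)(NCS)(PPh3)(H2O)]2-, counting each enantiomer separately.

All four vertices of a tetrahedron are equivalent and mutually adjacent, so cis/trans isomerism cannot arise.
Only one geometric arrangement is possible; it has no improper symmetry element, so it exists as a pair of enantiomers (2 stereoisomers).

2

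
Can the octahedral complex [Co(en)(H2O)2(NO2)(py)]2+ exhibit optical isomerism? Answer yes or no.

The six octahedral sites form three mutually perpendicular trans pairs.
Each en is bidentate and must span two cis positions.
There are 4 geometric isomers: H2O trans; H2O cis (3 arrangements, 2 chiral).
Of these, 2 lack any improper symmetry element and so occur as enantiomeric pairs, giving 4 + 2 = 6 stereoisomers in total.

yes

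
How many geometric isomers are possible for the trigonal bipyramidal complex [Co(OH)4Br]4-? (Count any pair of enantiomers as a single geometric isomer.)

In a trigonal bipyramid the two axial positions differ from the three equatorial ones.
Working through the distinct placements yields 2 geometric isomers: Br axial; Br equatorial.

2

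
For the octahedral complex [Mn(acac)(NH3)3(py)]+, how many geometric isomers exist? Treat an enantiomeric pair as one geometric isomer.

The six octahedral sites form three mutually perpendicular trans pairs.
Each acac is bidentate and must span two cis positions.
Systematic placement gives 2 geometric isomers: NH3 mer; NH3 fac.

2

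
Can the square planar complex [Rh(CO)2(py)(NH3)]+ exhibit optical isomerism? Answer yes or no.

In a square planar complex each vertex has one trans partner and two cis neighbours.
There are 2 geometric isomers: CO cis; CO trans.
Each arrangement has an internal mirror plane or centre of symmetry, so none is chiral.

no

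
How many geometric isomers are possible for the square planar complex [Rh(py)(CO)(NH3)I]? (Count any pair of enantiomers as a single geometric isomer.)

In a square planar complex each vertex has one trans partner and two cis neighbours.
Systematic placement gives 3 geometric isomers: (CO/NH3 trans, I/py trans); (CO/py trans, I/NH3 trans); (CO/I trans, NH3/py trans).

3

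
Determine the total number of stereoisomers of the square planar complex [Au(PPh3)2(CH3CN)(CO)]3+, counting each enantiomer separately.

2

A square has two trans pairs of vertices; adjacent vertices are cis.
Systematic placement gives 2 geometric isomers: PPh3 cis; PPh3 trans.
Each arrangement has an internal mirror plane or centre of symmetry, so none is chiral.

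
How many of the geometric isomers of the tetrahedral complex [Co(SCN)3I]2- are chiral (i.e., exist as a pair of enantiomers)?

0

All four vertices of a tetrahedron are equivalent and mutually adjacent, so cis/trans isomerism cannot arise.
Only one geometric arrangement is possible.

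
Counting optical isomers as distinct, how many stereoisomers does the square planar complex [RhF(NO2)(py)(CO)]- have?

In a square planar complex each vertex has one trans partner and two cis neighbours.
Systematic placement gives 3 geometric isomers: (CO/NO2 trans, F/py trans); (CO/py trans, F/NO2 trans); (CO/F trans, NO2/py trans).
Each arrangement has an internal mirror plane or centre of symmetry, so none is chiral.

3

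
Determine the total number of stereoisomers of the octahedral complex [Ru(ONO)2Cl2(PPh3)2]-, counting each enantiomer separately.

6

An octahedron has six vertices in three trans pairs; every non-trans pair is cis.
The distinct arrangements are (5 in all): ONO trans, Cl trans, PPh3 trans; ONO cis, Cl trans, PPh3 cis; ONO cis, Cl cis, PPh3 trans; ONO cis, Cl cis, PPh3 cis (chiral); ONO trans, Cl cis, PPh3 cis.
One of these lacks any improper symmetry element and so occurs as an enantiomeric pair, giving 5 + 1 = 6 stereoisomers in total.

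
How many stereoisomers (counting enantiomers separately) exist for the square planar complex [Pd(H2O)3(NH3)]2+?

1

Only one geometric arrangement is possible.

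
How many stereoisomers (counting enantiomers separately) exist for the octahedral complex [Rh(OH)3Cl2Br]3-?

In an octahedral complex each vertex has one trans partner and four cis neighbours.
There are 3 geometric isomers: OH mer, Cl cis; OH mer, Cl trans; OH fac, Cl cis.
Each arrangement has an internal mirror plane or centre of symmetry, so none is chiral.

3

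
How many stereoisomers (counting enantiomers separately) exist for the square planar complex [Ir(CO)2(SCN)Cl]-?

2

Systematic placement gives 2 geometric isomers: CO cis; CO trans.
Each arrangement has an internal mirror plane or centre of symmetry, so none is chiral.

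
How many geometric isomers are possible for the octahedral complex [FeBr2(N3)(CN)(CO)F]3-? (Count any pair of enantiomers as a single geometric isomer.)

Placing the ligands in turn and identifying arrangements related by rotation or reflection leaves 9 distinct geometric isomers.

9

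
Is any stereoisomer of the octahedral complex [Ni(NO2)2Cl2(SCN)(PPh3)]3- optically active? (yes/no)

yes

The six octahedral sites form three mutually perpendicular trans pairs.
Working through the distinct placements yields 6 geometric isomers: NO2 trans, Cl trans; NO2 cis, Cl trans; NO2 cis, Cl cis (3 arrangements, 2 chiral); NO2 trans, Cl cis.
Of these, 2 lack any improper symmetry element and so occur as enantiomeric pairs, giving 6 + 2 = 8 stereoisomers in total.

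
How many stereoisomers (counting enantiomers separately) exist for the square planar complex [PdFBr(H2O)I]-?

A square has two trans pairs of vertices; adjacent vertices are cis.
Working through the distinct placements yields 3 geometric isomers: (Br/H2O trans, F/I trans); (Br/I trans, F/H2O trans); (Br/F trans, H2O/I trans).
Each arrangement has an internal mirror plane or centre of symmetry, so none is chiral.

3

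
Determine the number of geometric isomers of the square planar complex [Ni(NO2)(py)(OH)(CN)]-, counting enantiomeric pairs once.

3

A square has two trans pairs of vertices; adjacent vertices are cis.
Working through the distinct placements yields 3 geometric isomers: (CN/OH trans, NO2/py trans); (CN/py trans, NO2/OH trans); (CN/NO2 trans, OH/py trans).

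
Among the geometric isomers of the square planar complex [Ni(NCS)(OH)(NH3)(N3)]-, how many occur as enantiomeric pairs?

0

A square has two trans pairs of vertices; adjacent vertices are cis.
Systematic placement gives 3 geometric isomers: (N3/NH3 trans, NCS/OH trans); (N3/OH trans, NCS/NH3 trans); (N3/NCS trans, NH3/OH trans).
Each arrangement has an internal mirror plane or centre of symmetry, so none is chiral.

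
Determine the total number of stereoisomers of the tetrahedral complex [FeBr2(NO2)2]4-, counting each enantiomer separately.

All four vertices of a tetrahedron are equivalent and mutually adjacent, so cis/trans isomerism cannot arise.
Only one geometric arrangement is possible.

1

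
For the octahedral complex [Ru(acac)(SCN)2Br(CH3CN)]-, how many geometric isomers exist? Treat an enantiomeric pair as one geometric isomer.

An octahedron has six vertices in three trans pairs; every non-trans pair is cis.
Each acac is bidentate and must span two cis positions.
Working through the distinct placements yields 4 geometric isomers: SCN cis (3 arrangements, 2 chiral); SCN trans.

4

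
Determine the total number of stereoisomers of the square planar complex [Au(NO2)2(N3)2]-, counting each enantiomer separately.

In a square planar complex each vertex has one trans partner and two cis neighbours.
The distinct arrangements are (2 in all): NO2 cis; NO2 trans.
Each arrangement has an internal mirror plane or centre of symmetry, so none is chiral.

2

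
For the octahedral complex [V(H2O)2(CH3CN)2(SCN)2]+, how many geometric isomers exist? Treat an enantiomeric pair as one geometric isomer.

The distinct arrangements are (5 in all): H2O trans, CH3CN trans, SCN trans; H2O cis, CH3CN trans, SCN cis; H2O cis, CH3CN cis, SCN trans; H2O cis, CH3CN cis, SCN cis (chiral); H2O trans, CH3CN cis, SCN cis.

5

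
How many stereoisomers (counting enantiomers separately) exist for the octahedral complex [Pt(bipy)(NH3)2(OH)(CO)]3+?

Each bipy is bidentate and must span two cis positions.
Systematic placement gives 4 geometric isomers: NH3 cis (3 arrangements, 2 chiral); NH3 trans.
Of these, 2 lack any improper symmetry element and so occur as enantiomeric pairs, giving 4 + 2 = 6 stereoisomers in total.

6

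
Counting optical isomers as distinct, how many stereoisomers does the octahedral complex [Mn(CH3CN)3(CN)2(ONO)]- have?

3

The six octahedral sites form three mutually perpendicular trans pairs.
There are 3 geometric isomers: CH3CN mer, CN cis; CH3CN mer, CN trans; CH3CN fac, CN cis.
Each arrangement has an internal mirror plane or centre of symmetry, so none is chiral.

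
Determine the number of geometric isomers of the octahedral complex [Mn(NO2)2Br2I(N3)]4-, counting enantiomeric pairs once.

6

The six octahedral sites form three mutually perpendicular trans pairs.
There are 6 geometric isomers: NO2 trans, Br trans; NO2 cis, Br trans; NO2 trans, Br cis; NO2 cis, Br cis (3 arrangements, 2 chiral).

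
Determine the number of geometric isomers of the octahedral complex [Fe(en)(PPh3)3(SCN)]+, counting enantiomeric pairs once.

2

The six octahedral sites form three mutually perpendicular trans pairs.
Each en is bidentate and must span two cis positions.
Working through the distinct placements yields 2 geometric isomers: PPh3 mer; PPh3 fac.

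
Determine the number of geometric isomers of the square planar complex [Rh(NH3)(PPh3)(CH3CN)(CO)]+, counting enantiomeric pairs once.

3

A square has two trans pairs of vertices; adjacent vertices are cis.
Systematic placement gives 3 geometric isomers: (CH3CN/NH3 trans, CO/PPh3 trans); (CH3CN/PPh3 trans, CO/NH3 trans); (CH3CN/CO trans, NH3/PPh3 trans).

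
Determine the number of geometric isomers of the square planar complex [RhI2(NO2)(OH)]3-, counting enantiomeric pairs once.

In a square planar complex each vertex has one trans partner and two cis neighbours.
Working through the distinct placements yields 2 geometric isomers: I cis; I trans.

2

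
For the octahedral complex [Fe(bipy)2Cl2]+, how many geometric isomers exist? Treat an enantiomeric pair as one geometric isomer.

The six octahedral sites form three mutually perpendicular trans pairs.
Each bipy is bidentate and must span two cis positions.
Systematic placement gives 2 geometric isomers: Cl trans; Cl cis (chiral).

2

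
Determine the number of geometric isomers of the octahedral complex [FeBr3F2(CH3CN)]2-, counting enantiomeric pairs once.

3

The distinct arrangements are (3 in all): Br mer, F trans; Br mer, F cis; Br fac, F cis.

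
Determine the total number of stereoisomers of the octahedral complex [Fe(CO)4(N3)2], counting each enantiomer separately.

2

In an octahedral complex each vertex has one trans partner and four cis neighbours.
The distinct arrangements are (2 in all): N3 trans; N3 cis.
Each arrangement has an internal mirror plane or centre of symmetry, so none is chiral.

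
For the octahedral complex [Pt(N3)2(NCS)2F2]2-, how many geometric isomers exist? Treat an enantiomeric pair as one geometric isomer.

In an octahedral complex each vertex has one trans partner and four cis neighbours.
Working through the distinct placements yields 5 geometric isomers: N3 trans, NCS trans, F trans; N3 cis, NCS cis, F trans; N3 cis, NCS trans, F cis; N3 cis, NCS cis, F cis (chiral); N3 trans, NCS cis, F cis.

5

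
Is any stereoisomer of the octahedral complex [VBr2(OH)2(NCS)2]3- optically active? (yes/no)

yes

In an octahedral complex each vertex has one trans partner and four cis neighbours.
Systematic placement gives 5 geometric isomers: Br trans, OH trans, NCS trans; Br trans, OH cis, NCS cis; Br cis, OH trans, NCS cis; Br cis, OH cis, NCS cis (chiral); Br cis, OH cis, NCS trans.
One of these lacks any improper symmetry element and so occurs as an enantiomeric pair, giving 5 + 1 = 6 stereoisomers in total.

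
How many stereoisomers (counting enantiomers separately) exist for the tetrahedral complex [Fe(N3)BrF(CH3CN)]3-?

2

All four vertices of a tetrahedron are equivalent and mutually adjacent, so cis/trans isomerism cannot arise.
Only one geometric arrangement is possible; it has no improper symmetry element, so it exists as a pair of enantiomers (2 stereoisomers).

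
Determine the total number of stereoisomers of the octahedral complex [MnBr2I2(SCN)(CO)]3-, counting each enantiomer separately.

The six octahedral sites form three mutually perpendicular trans pairs.
The distinct arrangements are (6 in all): Br trans, I cis; Br trans, I trans; Br cis, I cis (3 arrangements, 2 chiral); Br cis, I trans.
Of these, 2 lack any improper symmetry element and so occur as enantiomeric pairs, giving 6 + 2 = 8 stereoisomers in total.

8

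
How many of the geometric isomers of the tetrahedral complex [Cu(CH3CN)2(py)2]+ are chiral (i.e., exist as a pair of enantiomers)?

0

All four vertices of a tetrahedron are equivalent and mutually adjacent, so cis/trans isomerism cannot arise.
Only one geometric arrangement is possible.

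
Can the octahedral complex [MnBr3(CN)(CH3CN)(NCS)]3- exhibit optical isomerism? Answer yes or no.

yes

In an octahedral complex each vertex has one trans partner and four cis neighbours.
Systematic placement gives 4 geometric isomers: Br mer (3 arrangements); Br fac (chiral).
One of these lacks any improper symmetry element and so occurs as an enantiomeric pair, giving 4 + 1 = 5 stereoisomers in total.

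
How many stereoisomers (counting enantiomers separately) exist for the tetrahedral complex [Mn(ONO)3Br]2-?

1

In a tetrahedral complex all four positions are equivalent and every pair of ligands is adjacent — there is no cis/trans distinction.
Only one geometric arrangement is possible.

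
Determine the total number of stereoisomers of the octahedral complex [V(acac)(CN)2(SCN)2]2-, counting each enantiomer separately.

The six octahedral sites form three mutually perpendicular trans pairs.
Each acac is bidentate and must span two cis positions.
The distinct arrangements are (3 in all): CN trans, SCN cis; CN cis, SCN cis (chiral); CN cis, SCN trans.
One of these lacks any improper symmetry element and so occurs as an enantiomeric pair, giving 3 + 1 = 4 stereoisomers in total.

4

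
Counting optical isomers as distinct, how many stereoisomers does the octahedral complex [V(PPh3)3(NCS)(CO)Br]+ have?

An octahedron has six vertices in three trans pairs; every non-trans pair is cis.
The distinct arrangements are (4 in all): PPh3 mer (3 arrangements); PPh3 fac (chiral).
One of these lacks any improper symmetry element and so occurs as an enantiomeric pair, giving 4 + 1 = 5 stereoisomers in total.

5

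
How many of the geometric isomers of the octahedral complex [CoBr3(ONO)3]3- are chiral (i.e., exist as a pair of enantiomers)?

The six octahedral sites form three mutually perpendicular trans pairs.
Systematic placement gives 2 geometric isomers: Br mer; Br fac.
Each arrangement has an internal mirror plane or centre of symmetry, so none is chiral.

0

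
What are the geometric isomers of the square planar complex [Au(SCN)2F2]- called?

A square has two trans pairs of vertices; adjacent vertices are cis.
There are 2 geometric isomers: SCN cis; SCN trans.

cis and trans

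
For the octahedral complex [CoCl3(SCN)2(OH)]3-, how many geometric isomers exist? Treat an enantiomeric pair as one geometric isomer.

3

Systematic placement gives 3 geometric isomers: Cl mer, SCN trans; Cl mer, SCN cis; Cl fac, SCN cis.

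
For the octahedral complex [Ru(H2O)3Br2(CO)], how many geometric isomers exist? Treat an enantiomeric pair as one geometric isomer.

There are 3 geometric isomers: H2O mer, Br trans; H2O mer, Br cis; H2O fac, Br cis.

3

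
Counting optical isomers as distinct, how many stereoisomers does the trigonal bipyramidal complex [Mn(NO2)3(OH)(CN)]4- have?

4

In a trigonal bipyramid the two axial positions differ from the three equatorial ones.
The distinct arrangements are (4 in all): OH equatorial, CN axial; OH axial, CN axial; OH equatorial, CN equatorial; OH axial, CN equatorial.
Each arrangement has an internal mirror plane or centre of symmetry, so none is chiral.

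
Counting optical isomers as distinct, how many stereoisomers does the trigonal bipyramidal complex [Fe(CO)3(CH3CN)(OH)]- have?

4

Working through the distinct placements yields 4 geometric isomers: CH3CN axial, OH equatorial; CH3CN axial, OH axial; CH3CN equatorial, OH equatorial; CH3CN equatorial, OH axial.
Each arrangement has an internal mirror plane or centre of symmetry, so none is chiral.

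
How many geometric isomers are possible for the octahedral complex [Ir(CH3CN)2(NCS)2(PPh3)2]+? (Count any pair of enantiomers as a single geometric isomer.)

Systematic placement gives 5 geometric isomers: CH3CN trans, NCS trans, PPh3 trans; CH3CN trans, NCS cis, PPh3 cis; CH3CN cis, NCS cis, PPh3 trans; CH3CN cis, NCS cis, PPh3 cis (chiral); CH3CN cis, NCS trans, PPh3 cis.

5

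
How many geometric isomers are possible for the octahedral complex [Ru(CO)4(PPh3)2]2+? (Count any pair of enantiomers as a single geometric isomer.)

2

In an octahedral complex each vertex has one trans partner and four cis neighbours.
Working through the distinct placements yields 2 geometric isomers: PPh3 trans; PPh3 cis.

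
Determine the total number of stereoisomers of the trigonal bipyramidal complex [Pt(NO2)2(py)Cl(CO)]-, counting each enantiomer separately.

10

A trigonal bipyramid has two axial and three equatorial sites, which are chemically inequivalent.
Placing the ligands in turn and identifying arrangements related by rotation or reflection leaves 7 distinct geometric isomers.
Of these, 3 lack any improper symmetry element and so occur as enantiomeric pairs, giving 7 + 3 = 10 stereoisomers in total.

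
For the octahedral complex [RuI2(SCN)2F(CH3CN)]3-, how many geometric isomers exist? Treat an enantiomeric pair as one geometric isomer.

There are 6 geometric isomers: I trans, SCN trans; I cis, SCN cis (3 arrangements, 2 chiral); I cis, SCN trans; I trans, SCN cis.

6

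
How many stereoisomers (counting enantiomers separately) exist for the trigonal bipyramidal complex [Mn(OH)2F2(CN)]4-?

In a trigonal bipyramid the two axial positions differ from the three equatorial ones.
Placing the ligands in turn and identifying arrangements related by rotation or reflection leaves 5 distinct geometric isomers.
One of these lacks any improper symmetry element and so occurs as an enantiomeric pair, giving 5 + 1 = 6 stereoisomers in total.

6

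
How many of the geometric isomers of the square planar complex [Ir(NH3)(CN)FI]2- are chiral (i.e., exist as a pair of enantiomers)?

In a square planar complex each vertex has one trans partner and two cis neighbours.
Working through the distinct placements yields 3 geometric isomers: (CN/I trans, F/NH3 trans); (CN/NH3 trans, F/I trans); (CN/F trans, I/NH3 trans).
Each arrangement has an internal mirror plane or centre of symmetry, so none is chiral.

0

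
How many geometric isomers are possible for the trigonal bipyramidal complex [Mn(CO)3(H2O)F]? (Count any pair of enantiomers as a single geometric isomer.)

Systematic placement gives 4 geometric isomers: H2O equatorial, F equatorial; H2O equatorial, F axial; H2O axial, F equatorial; H2O axial, F axial.

4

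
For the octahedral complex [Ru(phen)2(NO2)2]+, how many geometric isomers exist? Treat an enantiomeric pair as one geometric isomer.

In an octahedral complex each vertex has one trans partner and four cis neighbours.
Each phen is bidentate and must span two cis positions.
Systematic placement gives 2 geometric isomers: NO2 trans; NO2 cis (chiral).

2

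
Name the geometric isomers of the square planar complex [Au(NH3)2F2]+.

In a square planar complex each vertex has one trans partner and two cis neighbours.
Systematic placement gives 2 geometric isomers: NH3 cis; NH3 trans.

cis and trans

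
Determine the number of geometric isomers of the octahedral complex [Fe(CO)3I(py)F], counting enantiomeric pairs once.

Systematic placement gives 4 geometric isomers: CO mer (3 arrangements); CO fac (chiral).

4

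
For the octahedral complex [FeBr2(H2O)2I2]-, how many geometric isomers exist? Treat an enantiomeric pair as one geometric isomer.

An octahedron has six vertices in three trans pairs; every non-trans pair is cis.
Working through the distinct placements yields 5 geometric isomers: Br trans, H2O trans, I trans; Br trans, H2O cis, I cis; Br cis, H2O cis, I trans; Br cis, H2O cis, I cis (chiral); Br cis, H2O trans, I cis.

5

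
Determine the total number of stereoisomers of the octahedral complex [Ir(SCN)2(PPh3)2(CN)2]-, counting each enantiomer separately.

The six octahedral sites form three mutually perpendicular trans pairs.
The distinct arrangements are (5 in all): SCN trans, PPh3 trans, CN trans; SCN cis, PPh3 cis, CN trans; SCN trans, PPh3 cis, CN cis; SCN cis, PPh3 cis, CN cis (chiral); SCN cis, PPh3 trans, CN cis.
One of these lacks any improper symmetry element and so occurs as an enantiomeric pair, giving 5 + 1 = 6 stereoisomers in total.

6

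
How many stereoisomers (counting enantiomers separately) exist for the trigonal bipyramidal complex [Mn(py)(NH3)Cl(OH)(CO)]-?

20

In a trigonal bipyramid the two axial positions differ from the three equatorial ones.
Placing the ligands in turn and identifying arrangements related by rotation or reflection leaves 10 distinct geometric isomers.
Of these, 10 lack any improper symmetry element and so occur as enantiomeric pairs, giving 10 + 10 = 20 stereoisomers in total.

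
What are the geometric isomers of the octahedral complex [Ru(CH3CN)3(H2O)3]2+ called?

fac and mer

In an octahedral complex each vertex has one trans partner and four cis neighbours.
Working through the distinct placements yields 2 geometric isomers: CH3CN mer; CH3CN fac.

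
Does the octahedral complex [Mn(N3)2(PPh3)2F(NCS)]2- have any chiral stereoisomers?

Working through the distinct placements yields 6 geometric isomers: N3 cis, PPh3 trans; N3 cis, PPh3 cis (3 arrangements, 2 chiral); N3 trans, PPh3 trans; N3 trans, PPh3 cis.
Of these, 2 lack any improper symmetry element and so occur as enantiomeric pairs, giving 6 + 2 = 8 stereoisomers in total.

yes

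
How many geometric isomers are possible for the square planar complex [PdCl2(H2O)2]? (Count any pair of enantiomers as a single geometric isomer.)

A square has two trans pairs of vertices; adjacent vertices are cis.
Systematic placement gives 2 geometric isomers: Cl cis; Cl trans.

2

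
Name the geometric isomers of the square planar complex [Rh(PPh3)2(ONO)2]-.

cis and trans

In a square planar complex each vertex has one trans partner and two cis neighbours.
Working through the distinct placements yields 2 geometric isomers: PPh3 cis; PPh3 trans.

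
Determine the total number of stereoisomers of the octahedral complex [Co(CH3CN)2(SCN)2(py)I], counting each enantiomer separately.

An octahedron has six vertices in three trans pairs; every non-trans pair is cis.
The distinct arrangements are (6 in all): CH3CN trans, SCN cis; CH3CN trans, SCN trans; CH3CN cis, SCN cis (3 arrangements, 2 chiral); CH3CN cis, SCN trans.
Of these, 2 lack any improper symmetry element and so occur as enantiomeric pairs, giving 6 + 2 = 8 stereoisomers in total.

8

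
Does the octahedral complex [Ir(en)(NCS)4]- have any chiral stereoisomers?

no

In an octahedral complex each vertex has one trans partner and four cis neighbours.
Each en is bidentate and must span two cis positions.
Only one geometric arrangement is possible.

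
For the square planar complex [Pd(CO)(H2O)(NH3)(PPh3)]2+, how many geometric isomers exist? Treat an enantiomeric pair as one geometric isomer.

In a square planar complex each vertex has one trans partner and two cis neighbours.
Systematic placement gives 3 geometric isomers: (CO/NH3 trans, H2O/PPh3 trans); (CO/PPh3 trans, H2O/NH3 trans); (CO/H2O trans, NH3/PPh3 trans).

3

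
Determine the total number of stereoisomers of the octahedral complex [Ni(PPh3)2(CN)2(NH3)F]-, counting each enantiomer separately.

In an octahedral complex each vertex has one trans partner and four cis neighbours.
There are 6 geometric isomers: PPh3 trans, CN trans; PPh3 cis, CN trans; PPh3 trans, CN cis; PPh3 cis, CN cis (3 arrangements, 2 chiral).
Of these, 2 lack any improper symmetry element and so occur as enantiomeric pairs, giving 6 + 2 = 8 stereoisomers in total.

8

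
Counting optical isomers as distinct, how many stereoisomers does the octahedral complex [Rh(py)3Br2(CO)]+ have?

The six octahedral sites form three mutually perpendicular trans pairs.
The distinct arrangements are (3 in all): py mer, Br trans; py mer, Br cis; py fac, Br cis.
Each arrangement has an internal mirror plane or centre of symmetry, so none is chiral.

3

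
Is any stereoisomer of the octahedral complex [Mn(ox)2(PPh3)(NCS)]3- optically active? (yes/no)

Each ox is bidentate and must span two cis positions.
There are 2 geometric isomers: PPh3 and NCS mutually trans; PPh3 and NCS mutually cis (chiral).
One of these lacks any improper symmetry element and so occurs as an enantiomeric pair, giving 2 + 1 = 3 stereoisomers in total.

yes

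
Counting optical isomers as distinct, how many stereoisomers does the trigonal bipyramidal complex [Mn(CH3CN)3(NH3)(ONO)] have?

A trigonal bipyramid has two axial and three equatorial sites, which are chemically inequivalent.
Systematic placement gives 4 geometric isomers: NH3 equatorial, ONO equatorial; NH3 axial, ONO equatorial; NH3 equatorial, ONO axial; NH3 axial, ONO axial.
Each arrangement has an internal mirror plane or centre of symmetry, so none is chiral.

4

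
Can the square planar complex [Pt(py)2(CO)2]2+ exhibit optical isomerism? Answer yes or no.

In a square planar complex each vertex has one trans partner and two cis neighbours.
Working through the distinct placements yields 2 geometric isomers: py cis; py trans.
Each arrangement has an internal mirror plane or centre of symmetry, so none is chiral.

no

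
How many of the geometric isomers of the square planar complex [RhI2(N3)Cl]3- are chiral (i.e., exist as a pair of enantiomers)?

0

In a square planar complex each vertex has one trans partner and two cis neighbours.
Systematic placement gives 2 geometric isomers: I cis; I trans.
Each arrangement has an internal mirror plane or centre of symmetry, so none is chiral.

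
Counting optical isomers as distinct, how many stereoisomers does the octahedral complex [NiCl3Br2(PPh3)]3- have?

3

The six octahedral sites form three mutually perpendicular trans pairs.
There are 3 geometric isomers: Cl mer, Br trans; Cl fac, Br cis; Cl mer, Br cis.
Each arrangement has an internal mirror plane or centre of symmetry, so none is chiral.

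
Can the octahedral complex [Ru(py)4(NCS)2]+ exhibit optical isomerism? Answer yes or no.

no

Systematic placement gives 2 geometric isomers: NCS trans; NCS cis.
Each arrangement has an internal mirror plane or centre of symmetry, so none is chiral.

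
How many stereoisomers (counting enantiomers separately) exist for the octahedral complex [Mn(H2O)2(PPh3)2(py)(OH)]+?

8

The six octahedral sites form three mutually perpendicular trans pairs.
Systematic placement gives 6 geometric isomers: H2O trans, PPh3 cis; H2O trans, PPh3 trans; H2O cis, PPh3 cis (3 arrangements, 2 chiral); H2O cis, PPh3 trans.
Of these, 2 lack any improper symmetry element and so occur as enantiomeric pairs, giving 6 + 2 = 8 stereoisomers in total.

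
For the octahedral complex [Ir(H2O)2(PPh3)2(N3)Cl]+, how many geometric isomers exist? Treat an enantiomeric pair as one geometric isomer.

An octahedron has six vertices in three trans pairs; every non-trans pair is cis.
The distinct arrangements are (6 in all): H2O cis, PPh3 trans; H2O cis, PPh3 cis (3 arrangements, 2 chiral); H2O trans, PPh3 trans; H2O trans, PPh3 cis.

6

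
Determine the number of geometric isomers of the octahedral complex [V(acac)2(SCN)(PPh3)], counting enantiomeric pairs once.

2

Each acac is bidentate and must span two cis positions.
Systematic placement gives 2 geometric isomers: SCN and PPh3 mutually trans; SCN and PPh3 mutually cis (chiral).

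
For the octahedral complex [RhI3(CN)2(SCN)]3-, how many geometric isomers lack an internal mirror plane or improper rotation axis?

In an octahedral complex each vertex has one trans partner and four cis neighbours.
Systematic placement gives 3 geometric isomers: I mer, CN trans; I fac, CN cis; I mer, CN cis.
Each arrangement has an internal mirror plane or centre of symmetry, so none is chiral.

0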